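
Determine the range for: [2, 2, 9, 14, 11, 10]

12

Step 1: Identify the maximum value: max = 14
Step 2: Identify the minimum value: min = 2
Step 3: Range = max - min = 14 - 2 = 12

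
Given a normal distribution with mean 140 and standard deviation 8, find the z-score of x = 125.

-1.875

Step 1: Recall the z-score formula: z = (x - mu) / sigma
Step 2: Substitute values: z = (125 - 140) / 8
Step 3: z = -15 / 8 = -1.875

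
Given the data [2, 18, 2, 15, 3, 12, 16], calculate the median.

12

Step 1: Sort the data in ascending order: [2, 2, 3, 12, 15, 16, 18]
Step 2: The number of values is n = 7.
Step 3: Since n is odd, the median is the middle value at position 4: 12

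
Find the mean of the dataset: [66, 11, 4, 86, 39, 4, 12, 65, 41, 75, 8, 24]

36.25

Step 1: Sum all values: 66 + 11 + 4 + 86 + 39 + 4 + 12 + 65 + 41 + 75 + 8 + 24 = 435
Step 2: Count the number of values: n = 12
Step 3: Mean = sum / n = 435 / 12 = 36.25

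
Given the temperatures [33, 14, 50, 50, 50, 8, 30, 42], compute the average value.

34.625

Step 1: Sum all values: 33 + 14 + 50 + 50 + 50 + 8 + 30 + 42 = 277
Step 2: Count the number of values: n = 8
Step 3: Mean = sum / n = 277 / 8 = 34.625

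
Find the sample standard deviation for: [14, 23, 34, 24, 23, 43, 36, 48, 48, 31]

11.5585

Step 1: Compute the mean: 32.4
Step 2: Sum of squared deviations from the mean: 1202.4
Step 3: Sample variance = 1202.4 / 9 = 133.6
Step 4: Standard deviation = sqrt(133.6) = 11.5585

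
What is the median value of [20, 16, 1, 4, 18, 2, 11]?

11

Step 1: Sort the data in ascending order: [1, 2, 4, 11, 16, 18, 20]
Step 2: The number of values is n = 7.
Step 3: Since n is odd, the median is the middle value at position 4: 11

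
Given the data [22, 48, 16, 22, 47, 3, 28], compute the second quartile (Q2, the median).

22

Step 1: Sort the data: [3, 16, 22, 22, 28, 47, 48]
Step 2: n = 7
Step 3: Q2 is the median. Since n is odd, it is the middle value at position 4: 22
Step 4: Q2 = 22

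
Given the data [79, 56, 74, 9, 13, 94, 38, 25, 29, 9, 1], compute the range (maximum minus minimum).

93

Step 1: Identify the maximum value: max = 94
Step 2: Identify the minimum value: min = 1
Step 3: Range = max - min = 94 - 1 = 93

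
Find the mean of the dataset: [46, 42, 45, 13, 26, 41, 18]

33

Step 1: Sum all values: 46 + 42 + 45 + 13 + 26 + 41 + 18 = 231
Step 2: Count the number of values: n = 7
Step 3: Mean = sum / n = 231 / 7 = 33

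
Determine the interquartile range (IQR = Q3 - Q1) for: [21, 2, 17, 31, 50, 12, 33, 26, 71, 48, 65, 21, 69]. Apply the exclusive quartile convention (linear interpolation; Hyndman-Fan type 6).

38.5

Step 1: Sort the data: [2, 12, 17, 21, 21, 26, 31, 33, 48, 50, 65, 69, 71]
Step 2: n = 13
Step 3: Using the exclusive quartile method:
  Q1 = 19
  Q2 (median) = 31
  Q3 = 57.5
  IQR = Q3 - Q1 = 57.5 - 19 = 38.5
Step 4: IQR = 38.5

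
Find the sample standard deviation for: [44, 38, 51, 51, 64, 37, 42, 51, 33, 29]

10.4456

Step 1: Compute the mean: 44
Step 2: Sum of squared deviations from the mean: 982
Step 3: Sample variance = 982 / 9 = 109.1111
Step 4: Standard deviation = sqrt(109.1111) = 10.4456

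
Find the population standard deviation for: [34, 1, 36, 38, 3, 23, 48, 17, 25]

15.0111

Step 1: Compute the mean: 25
Step 2: Sum of squared deviations from the mean: 2028
Step 3: Population variance = 2028 / 9 = 225.3333
Step 4: Standard deviation = sqrt(225.3333) = 15.0111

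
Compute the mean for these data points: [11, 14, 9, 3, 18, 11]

11

Step 1: Sum all values: 11 + 14 + 9 + 3 + 18 + 11 = 66
Step 2: Count the number of values: n = 6
Step 3: Mean = sum / n = 66 / 6 = 11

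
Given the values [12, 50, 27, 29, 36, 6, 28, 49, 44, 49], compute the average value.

33

Step 1: Sum all values: 12 + 50 + 27 + 29 + 36 + 6 + 28 + 49 + 44 + 49 = 330
Step 2: Count the number of values: n = 10
Step 3: Mean = sum / n = 330 / 10 = 33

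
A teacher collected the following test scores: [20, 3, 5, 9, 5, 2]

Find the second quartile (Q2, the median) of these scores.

5

Step 1: Sort the data: [2, 3, 5, 5, 9, 20]
Step 2: n = 6
Step 3: Q2 is the median. Since n is even, it is the average of the values at positions 3 and 4:
  Q2 = (5 + 5) / 2 = 5
Step 4: Q2 = 5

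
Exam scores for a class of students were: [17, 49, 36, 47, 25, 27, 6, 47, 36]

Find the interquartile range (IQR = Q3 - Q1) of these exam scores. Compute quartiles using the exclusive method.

26

Step 1: Sort the data: [6, 17, 25, 27, 36, 36, 47, 47, 49]
Step 2: n = 9
Step 3: Using the exclusive quartile method:
  Q1 = 21
  Q2 (median) = 36
  Q3 = 47
  IQR = Q3 - Q1 = 47 - 21 = 26
Step 4: IQR = 26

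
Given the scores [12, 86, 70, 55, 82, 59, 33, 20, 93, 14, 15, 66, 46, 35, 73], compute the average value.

50.6

Step 1: Sum all values: 12 + 86 + 70 + 55 + 82 + 59 + 33 + 20 + 93 + 14 + 15 + 66 + 46 + 35 + 73 = 759
Step 2: Count the number of values: n = 15
Step 3: Mean = sum / n = 759 / 15 = 50.6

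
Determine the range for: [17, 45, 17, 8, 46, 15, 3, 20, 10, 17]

43

Step 1: Identify the maximum value: max = 46
Step 2: Identify the minimum value: min = 3
Step 3: Range = max - min = 46 - 3 = 43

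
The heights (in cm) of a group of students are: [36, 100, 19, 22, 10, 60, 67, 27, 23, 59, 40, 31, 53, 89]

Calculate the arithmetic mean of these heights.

45.4286

Step 1: Sum all values: 36 + 100 + 19 + 22 + 10 + 60 + 67 + 27 + 23 + 59 + 40 + 31 + 53 + 89 = 636
Step 2: Count the number of values: n = 14
Step 3: Mean = sum / n = 636 / 14 = 45.4286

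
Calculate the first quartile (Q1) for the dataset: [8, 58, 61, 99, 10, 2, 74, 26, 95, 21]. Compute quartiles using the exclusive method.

9.5

Step 1: Sort the data: [2, 8, 10, 21, 26, 58, 61, 74, 95, 99]
Step 2: n = 10
Step 3: Using the exclusive quartile method:
  Q1 = 9.5
  Q2 (median) = 42
  Q3 = 79.25
  IQR = Q3 - Q1 = 79.25 - 9.5 = 69.75
Step 4: Q1 = 9.5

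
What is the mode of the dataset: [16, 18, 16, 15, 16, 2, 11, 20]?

16

Step 1: Count the frequency of each value:
  2: appears 1 time(s)
  11: appears 1 time(s)
  15: appears 1 time(s)
  16: appears 3 time(s)
  18: appears 1 time(s)
  20: appears 1 time(s)
Step 2: The value 16 appears most frequently (3 times).
Step 3: Mode = 16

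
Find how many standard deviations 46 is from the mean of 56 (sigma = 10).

-1

Step 1: Recall the z-score formula: z = (x - mu) / sigma
Step 2: Substitute values: z = (46 - 56) / 10
Step 3: z = -10 / 10 = -1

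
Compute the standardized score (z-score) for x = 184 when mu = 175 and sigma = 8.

1.125

Step 1: Recall the z-score formula: z = (x - mu) / sigma
Step 2: Substitute values: z = (184 - 175) / 8
Step 3: z = 9 / 8 = 1.125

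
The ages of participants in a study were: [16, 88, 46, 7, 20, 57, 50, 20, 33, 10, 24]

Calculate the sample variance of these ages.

596.6182

Step 1: Compute the mean: (16 + 88 + 46 + 7 + 20 + 57 + 50 + 20 + 33 + 10 + 24) / 11 = 33.7273
Step 2: Compute squared deviations from the mean:
  (16 - 33.7273)^2 = 314.2562
  (88 - 33.7273)^2 = 2945.5289
  (46 - 33.7273)^2 = 150.6198
  (7 - 33.7273)^2 = 714.3471
  (20 - 33.7273)^2 = 188.438
  (57 - 33.7273)^2 = 541.6198
  (50 - 33.7273)^2 = 264.8017
  (20 - 33.7273)^2 = 188.438
  (33 - 33.7273)^2 = 0.5289
  (10 - 33.7273)^2 = 562.9835
  (24 - 33.7273)^2 = 94.6198
Step 3: Sum of squared deviations = 5966.1818
Step 4: Sample variance = 5966.1818 / 10 = 596.6182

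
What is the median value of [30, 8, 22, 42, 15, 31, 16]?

22

Step 1: Sort the data in ascending order: [8, 15, 16, 22, 30, 31, 42]
Step 2: The number of values is n = 7.
Step 3: Since n is odd, the median is the middle value at position 4: 22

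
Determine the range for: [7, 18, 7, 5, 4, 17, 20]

16

Step 1: Identify the maximum value: max = 20
Step 2: Identify the minimum value: min = 4
Step 3: Range = max - min = 20 - 4 = 16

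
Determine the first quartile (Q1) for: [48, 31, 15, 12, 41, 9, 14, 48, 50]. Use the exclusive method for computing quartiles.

13

Step 1: Sort the data: [9, 12, 14, 15, 31, 41, 48, 48, 50]
Step 2: n = 9
Step 3: Using the exclusive quartile method:
  Q1 = 13
  Q2 (median) = 31
  Q3 = 48
  IQR = Q3 - Q1 = 48 - 13 = 35
Step 4: Q1 = 13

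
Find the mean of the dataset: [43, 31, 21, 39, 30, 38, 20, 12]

29.25

Step 1: Sum all values: 43 + 31 + 21 + 39 + 30 + 38 + 20 + 12 = 234
Step 2: Count the number of values: n = 8
Step 3: Mean = sum / n = 234 / 8 = 29.25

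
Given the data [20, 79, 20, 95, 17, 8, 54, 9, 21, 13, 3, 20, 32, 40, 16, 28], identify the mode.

20

Step 1: Count the frequency of each value:
  3: appears 1 time(s)
  8: appears 1 time(s)
  9: appears 1 time(s)
  13: appears 1 time(s)
  16: appears 1 time(s)
  17: appears 1 time(s)
  20: appears 3 time(s)
  21: appears 1 time(s)
  28: appears 1 time(s)
  32: appears 1 time(s)
  40: appears 1 time(s)
  54: appears 1 time(s)
  79: appears 1 time(s)
  95: appears 1 time(s)
Step 2: The value 20 appears most frequently (3 times).
Step 3: Mode = 20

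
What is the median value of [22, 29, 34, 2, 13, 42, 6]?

22

Step 1: Sort the data in ascending order: [2, 6, 13, 22, 29, 34, 42]
Step 2: The number of values is n = 7.
Step 3: Since n is odd, the median is the middle value at position 4: 22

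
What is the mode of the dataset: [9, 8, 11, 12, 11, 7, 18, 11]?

11

Step 1: Count the frequency of each value:
  7: appears 1 time(s)
  8: appears 1 time(s)
  9: appears 1 time(s)
  11: appears 3 time(s)
  12: appears 1 time(s)
  18: appears 1 time(s)
Step 2: The value 11 appears most frequently (3 times).
Step 3: Mode = 11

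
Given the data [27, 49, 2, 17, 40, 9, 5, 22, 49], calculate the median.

22

Step 1: Sort the data in ascending order: [2, 5, 9, 17, 22, 27, 40, 49, 49]
Step 2: The number of values is n = 9.
Step 3: Since n is odd, the median is the middle value at position 5: 22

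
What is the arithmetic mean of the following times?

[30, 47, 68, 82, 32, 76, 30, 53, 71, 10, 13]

46.5455

Step 1: Sum all values: 30 + 47 + 68 + 82 + 32 + 76 + 30 + 53 + 71 + 10 + 13 = 512
Step 2: Count the number of values: n = 11
Step 3: Mean = sum / n = 512 / 11 = 46.5455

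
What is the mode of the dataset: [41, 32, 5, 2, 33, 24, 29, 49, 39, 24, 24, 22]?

24

Step 1: Count the frequency of each value:
  2: appears 1 time(s)
  5: appears 1 time(s)
  22: appears 1 time(s)
  24: appears 3 time(s)
  29: appears 1 time(s)
  32: appears 1 time(s)
  33: appears 1 time(s)
  39: appears 1 time(s)
  41: appears 1 time(s)
  49: appears 1 time(s)
Step 2: The value 24 appears most frequently (3 times).
Step 3: Mode = 24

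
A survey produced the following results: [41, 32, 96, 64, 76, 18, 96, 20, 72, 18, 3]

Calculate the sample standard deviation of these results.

33.3649

Step 1: Compute the mean: 48.7273
Step 2: Sum of squared deviations from the mean: 11132.1818
Step 3: Sample variance = 11132.1818 / 10 = 1113.2182
Step 4: Standard deviation = sqrt(1113.2182) = 33.3649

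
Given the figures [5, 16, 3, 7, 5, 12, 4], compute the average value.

7.4286

Step 1: Sum all values: 5 + 16 + 3 + 7 + 5 + 12 + 4 = 52
Step 2: Count the number of values: n = 7
Step 3: Mean = sum / n = 52 / 7 = 7.4286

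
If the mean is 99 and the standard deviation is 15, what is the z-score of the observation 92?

-0.4667

Step 1: Recall the z-score formula: z = (x - mu) / sigma
Step 2: Substitute values: z = (92 - 99) / 15
Step 3: z = -7 / 15 = -0.4667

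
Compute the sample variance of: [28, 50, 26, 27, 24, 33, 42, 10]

145.4286

Step 1: Compute the mean: (28 + 50 + 26 + 27 + 24 + 33 + 42 + 10) / 8 = 30
Step 2: Compute squared deviations from the mean:
  (28 - 30)^2 = 4
  (50 - 30)^2 = 400
  (26 - 30)^2 = 16
  (27 - 30)^2 = 9
  (24 - 30)^2 = 36
  (33 - 30)^2 = 9
  (42 - 30)^2 = 144
  (10 - 30)^2 = 400
Step 3: Sum of squared deviations = 1018
Step 4: Sample variance = 1018 / 7 = 145.4286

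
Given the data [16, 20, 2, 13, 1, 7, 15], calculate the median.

13

Step 1: Sort the data in ascending order: [1, 2, 7, 13, 15, 16, 20]
Step 2: The number of values is n = 7.
Step 3: Since n is odd, the median is the middle value at position 4: 13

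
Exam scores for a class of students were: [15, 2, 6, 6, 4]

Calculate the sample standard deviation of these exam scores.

4.98

Step 1: Compute the mean: 6.6
Step 2: Sum of squared deviations from the mean: 99.2
Step 3: Sample variance = 99.2 / 4 = 24.8
Step 4: Standard deviation = sqrt(24.8) = 4.98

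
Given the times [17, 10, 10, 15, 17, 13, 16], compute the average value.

14

Step 1: Sum all values: 17 + 10 + 10 + 15 + 17 + 13 + 16 = 98
Step 2: Count the number of values: n = 7
Step 3: Mean = sum / n = 98 / 7 = 14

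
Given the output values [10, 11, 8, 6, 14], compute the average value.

9.8

Step 1: Sum all values: 10 + 11 + 8 + 6 + 14 = 49
Step 2: Count the number of values: n = 5
Step 3: Mean = sum / n = 49 / 5 = 9.8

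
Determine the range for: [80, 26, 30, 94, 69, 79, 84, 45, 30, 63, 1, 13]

93

Step 1: Identify the maximum value: max = 94
Step 2: Identify the minimum value: min = 1
Step 3: Range = max - min = 94 - 1 = 93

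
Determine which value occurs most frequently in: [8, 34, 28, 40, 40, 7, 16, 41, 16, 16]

16

Step 1: Count the frequency of each value:
  7: appears 1 time(s)
  8: appears 1 time(s)
  16: appears 3 time(s)
  28: appears 1 time(s)
  34: appears 1 time(s)
  40: appears 2 time(s)
  41: appears 1 time(s)
Step 2: The value 16 appears most frequently (3 times).
Step 3: Mode = 16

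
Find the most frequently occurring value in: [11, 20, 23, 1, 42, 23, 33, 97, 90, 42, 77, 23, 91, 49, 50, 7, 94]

23

Step 1: Count the frequency of each value:
  1: appears 1 time(s)
  7: appears 1 time(s)
  11: appears 1 time(s)
  20: appears 1 time(s)
  23: appears 3 time(s)
  33: appears 1 time(s)
  42: appears 2 time(s)
  49: appears 1 time(s)
  50: appears 1 time(s)
  77: appears 1 time(s)
  90: appears 1 time(s)
  91: appears 1 time(s)
  94: appears 1 time(s)
  97: appears 1 time(s)
Step 2: The value 23 appears most frequently (3 times).
Step 3: Mode = 23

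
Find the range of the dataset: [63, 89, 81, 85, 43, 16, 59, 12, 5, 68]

84

Step 1: Identify the maximum value: max = 89
Step 2: Identify the minimum value: min = 5
Step 3: Range = max - min = 89 - 5 = 84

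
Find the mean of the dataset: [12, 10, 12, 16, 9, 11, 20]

12.8571

Step 1: Sum all values: 12 + 10 + 12 + 16 + 9 + 11 + 20 = 90
Step 2: Count the number of values: n = 7
Step 3: Mean = sum / n = 90 / 7 = 12.8571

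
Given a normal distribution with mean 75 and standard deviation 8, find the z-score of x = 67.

-1

Step 1: Recall the z-score formula: z = (x - mu) / sigma
Step 2: Substitute values: z = (67 - 75) / 8
Step 3: z = -8 / 8 = -1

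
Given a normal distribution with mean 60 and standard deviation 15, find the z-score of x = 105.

3

Step 1: Recall the z-score formula: z = (x - mu) / sigma
Step 2: Substitute values: z = (105 - 60) / 15
Step 3: z = 45 / 15 = 3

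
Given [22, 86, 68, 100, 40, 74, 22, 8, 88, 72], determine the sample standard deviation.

32.3454

Step 1: Compute the mean: 58
Step 2: Sum of squared deviations from the mean: 9416
Step 3: Sample variance = 9416 / 9 = 1046.2222
Step 4: Standard deviation = sqrt(1046.2222) = 32.3454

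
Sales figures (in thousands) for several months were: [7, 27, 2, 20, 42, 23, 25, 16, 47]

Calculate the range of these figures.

45

Step 1: Identify the maximum value: max = 47
Step 2: Identify the minimum value: min = 2
Step 3: Range = max - min = 47 - 2 = 45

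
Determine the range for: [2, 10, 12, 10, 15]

13

Step 1: Identify the maximum value: max = 15
Step 2: Identify the minimum value: min = 2
Step 3: Range = max - min = 15 - 2 = 13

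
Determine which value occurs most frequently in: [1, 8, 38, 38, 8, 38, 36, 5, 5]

38

Step 1: Count the frequency of each value:
  1: appears 1 time(s)
  5: appears 2 time(s)
  8: appears 2 time(s)
  36: appears 1 time(s)
  38: appears 3 time(s)
Step 2: The value 38 appears most frequently (3 times).
Step 3: Mode = 38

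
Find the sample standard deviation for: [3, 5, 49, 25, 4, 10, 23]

16.7432

Step 1: Compute the mean: 17
Step 2: Sum of squared deviations from the mean: 1682
Step 3: Sample variance = 1682 / 6 = 280.3333
Step 4: Standard deviation = sqrt(280.3333) = 16.7432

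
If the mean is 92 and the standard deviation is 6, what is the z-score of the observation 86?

-1

Step 1: Recall the z-score formula: z = (x - mu) / sigma
Step 2: Substitute values: z = (86 - 92) / 6
Step 3: z = -6 / 6 = -1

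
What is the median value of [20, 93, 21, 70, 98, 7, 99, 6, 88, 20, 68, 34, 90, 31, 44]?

44

Step 1: Sort the data in ascending order: [6, 7, 20, 20, 21, 31, 34, 44, 68, 70, 88, 90, 93, 98, 99]
Step 2: The number of values is n = 15.
Step 3: Since n is odd, the median is the middle value at position 8: 44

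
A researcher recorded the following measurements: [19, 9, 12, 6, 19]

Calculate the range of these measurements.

13

Step 1: Identify the maximum value: max = 19
Step 2: Identify the minimum value: min = 6
Step 3: Range = max - min = 19 - 6 = 13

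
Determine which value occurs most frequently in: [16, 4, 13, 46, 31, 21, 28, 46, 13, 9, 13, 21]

13

Step 1: Count the frequency of each value:
  4: appears 1 time(s)
  9: appears 1 time(s)
  13: appears 3 time(s)
  16: appears 1 time(s)
  21: appears 2 time(s)
  28: appears 1 time(s)
  31: appears 1 time(s)
  46: appears 2 time(s)
Step 2: The value 13 appears most frequently (3 times).
Step 3: Mode = 13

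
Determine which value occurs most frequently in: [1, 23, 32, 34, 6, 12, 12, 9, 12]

12

Step 1: Count the frequency of each value:
  1: appears 1 time(s)
  6: appears 1 time(s)
  9: appears 1 time(s)
  12: appears 3 time(s)
  23: appears 1 time(s)
  32: appears 1 time(s)
  34: appears 1 time(s)
Step 2: The value 12 appears most frequently (3 times).
Step 3: Mode = 12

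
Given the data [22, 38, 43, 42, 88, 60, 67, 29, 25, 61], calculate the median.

42.5

Step 1: Sort the data in ascending order: [22, 25, 29, 38, 42, 43, 60, 61, 67, 88]
Step 2: The number of values is n = 10.
Step 3: Since n is even, the median is the average of positions 5 and 6:
  Median = (42 + 43) / 2 = 42.5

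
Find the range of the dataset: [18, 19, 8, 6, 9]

13

Step 1: Identify the maximum value: max = 19
Step 2: Identify the minimum value: min = 6
Step 3: Range = max - min = 19 - 6 = 13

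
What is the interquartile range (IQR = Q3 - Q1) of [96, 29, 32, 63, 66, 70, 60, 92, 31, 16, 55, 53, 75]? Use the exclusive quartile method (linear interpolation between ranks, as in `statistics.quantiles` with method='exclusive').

41

Step 1: Sort the data: [16, 29, 31, 32, 53, 55, 60, 63, 66, 70, 75, 92, 96]
Step 2: n = 13
Step 3: Using the exclusive quartile method:
  Q1 = 31.5
  Q2 (median) = 60
  Q3 = 72.5
  IQR = Q3 - Q1 = 72.5 - 31.5 = 41
Step 4: IQR = 41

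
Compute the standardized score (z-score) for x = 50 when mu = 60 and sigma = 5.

-2

Step 1: Recall the z-score formula: z = (x - mu) / sigma
Step 2: Substitute values: z = (50 - 60) / 5
Step 3: z = -10 / 5 = -2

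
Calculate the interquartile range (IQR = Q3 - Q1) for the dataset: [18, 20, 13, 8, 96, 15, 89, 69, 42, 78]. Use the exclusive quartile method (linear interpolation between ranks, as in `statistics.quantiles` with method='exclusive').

66.25

Step 1: Sort the data: [8, 13, 15, 18, 20, 42, 69, 78, 89, 96]
Step 2: n = 10
Step 3: Using the exclusive quartile method:
  Q1 = 14.5
  Q2 (median) = 31
  Q3 = 80.75
  IQR = Q3 - Q1 = 80.75 - 14.5 = 66.25
Step 4: IQR = 66.25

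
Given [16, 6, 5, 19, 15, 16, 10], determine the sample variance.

29.619

Step 1: Compute the mean: (16 + 6 + 5 + 19 + 15 + 16 + 10) / 7 = 12.4286
Step 2: Compute squared deviations from the mean:
  (16 - 12.4286)^2 = 12.7551
  (6 - 12.4286)^2 = 41.3265
  (5 - 12.4286)^2 = 55.1837
  (19 - 12.4286)^2 = 43.1837
  (15 - 12.4286)^2 = 6.6122
  (16 - 12.4286)^2 = 12.7551
  (10 - 12.4286)^2 = 5.898
Step 3: Sum of squared deviations = 177.7143
Step 4: Sample variance = 177.7143 / 6 = 29.619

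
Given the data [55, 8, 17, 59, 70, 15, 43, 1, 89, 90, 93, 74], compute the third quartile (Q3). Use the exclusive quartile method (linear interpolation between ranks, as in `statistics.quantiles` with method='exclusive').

85.25

Step 1: Sort the data: [1, 8, 15, 17, 43, 55, 59, 70, 74, 89, 90, 93]
Step 2: n = 12
Step 3: Using the exclusive quartile method:
  Q1 = 15.5
  Q2 (median) = 57
  Q3 = 85.25
  IQR = Q3 - Q1 = 85.25 - 15.5 = 69.75
Step 4: Q3 = 85.25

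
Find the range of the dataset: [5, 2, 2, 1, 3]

4

Step 1: Identify the maximum value: max = 5
Step 2: Identify the minimum value: min = 1
Step 3: Range = max - min = 5 - 1 = 4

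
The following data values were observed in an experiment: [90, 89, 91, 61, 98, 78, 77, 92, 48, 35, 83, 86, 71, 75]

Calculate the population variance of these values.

299.4898

Step 1: Compute the mean: (90 + 89 + 91 + 61 + 98 + 78 + 77 + 92 + 48 + 35 + 83 + 86 + 71 + 75) / 14 = 76.7143
Step 2: Compute squared deviations from the mean:
  (90 - 76.7143)^2 = 176.5102
  (89 - 76.7143)^2 = 150.9388
  (91 - 76.7143)^2 = 204.0816
  (61 - 76.7143)^2 = 246.9388
  (98 - 76.7143)^2 = 453.0816
  (78 - 76.7143)^2 = 1.6531
  (77 - 76.7143)^2 = 0.0816
  (92 - 76.7143)^2 = 233.6531
  (48 - 76.7143)^2 = 824.5102
  (35 - 76.7143)^2 = 1740.0816
  (83 - 76.7143)^2 = 39.5102
  (86 - 76.7143)^2 = 86.2245
  (71 - 76.7143)^2 = 32.6531
  (75 - 76.7143)^2 = 2.9388
Step 3: Sum of squared deviations = 4192.8571
Step 4: Population variance = 4192.8571 / 14 = 299.4898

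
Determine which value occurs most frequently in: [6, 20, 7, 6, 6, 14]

6

Step 1: Count the frequency of each value:
  6: appears 3 time(s)
  7: appears 1 time(s)
  14: appears 1 time(s)
  20: appears 1 time(s)
Step 2: The value 6 appears most frequently (3 times).
Step 3: Mode = 6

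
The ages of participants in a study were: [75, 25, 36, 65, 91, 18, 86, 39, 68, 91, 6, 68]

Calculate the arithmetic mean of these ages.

55.6667

Step 1: Sum all values: 75 + 25 + 36 + 65 + 91 + 18 + 86 + 39 + 68 + 91 + 6 + 68 = 668
Step 2: Count the number of values: n = 12
Step 3: Mean = sum / n = 668 / 12 = 55.6667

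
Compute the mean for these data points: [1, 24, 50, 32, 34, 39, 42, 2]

28

Step 1: Sum all values: 1 + 24 + 50 + 32 + 34 + 39 + 42 + 2 = 224
Step 2: Count the number of values: n = 8
Step 3: Mean = sum / n = 224 / 8 = 28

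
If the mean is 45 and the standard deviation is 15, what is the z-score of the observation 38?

-0.4667

Step 1: Recall the z-score formula: z = (x - mu) / sigma
Step 2: Substitute values: z = (38 - 45) / 15
Step 3: z = -7 / 15 = -0.4667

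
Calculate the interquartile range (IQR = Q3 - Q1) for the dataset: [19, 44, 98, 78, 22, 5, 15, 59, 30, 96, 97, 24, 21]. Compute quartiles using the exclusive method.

67

Step 1: Sort the data: [5, 15, 19, 21, 22, 24, 30, 44, 59, 78, 96, 97, 98]
Step 2: n = 13
Step 3: Using the exclusive quartile method:
  Q1 = 20
  Q2 (median) = 30
  Q3 = 87
  IQR = Q3 - Q1 = 87 - 20 = 67
Step 4: IQR = 67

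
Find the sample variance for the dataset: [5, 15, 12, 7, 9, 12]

13.6

Step 1: Compute the mean: (5 + 15 + 12 + 7 + 9 + 12) / 6 = 10
Step 2: Compute squared deviations from the mean:
  (5 - 10)^2 = 25
  (15 - 10)^2 = 25
  (12 - 10)^2 = 4
  (7 - 10)^2 = 9
  (9 - 10)^2 = 1
  (12 - 10)^2 = 4
Step 3: Sum of squared deviations = 68
Step 4: Sample variance = 68 / 5 = 13.6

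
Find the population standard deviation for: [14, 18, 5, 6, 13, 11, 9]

4.257

Step 1: Compute the mean: 10.8571
Step 2: Sum of squared deviations from the mean: 126.8571
Step 3: Population variance = 126.8571 / 7 = 18.1224
Step 4: Standard deviation = sqrt(18.1224) = 4.257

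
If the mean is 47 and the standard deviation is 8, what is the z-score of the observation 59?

1.5

Step 1: Recall the z-score formula: z = (x - mu) / sigma
Step 2: Substitute values: z = (59 - 47) / 8
Step 3: z = 12 / 8 = 1.5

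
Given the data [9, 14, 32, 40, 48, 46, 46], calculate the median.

40

Step 1: Sort the data in ascending order: [9, 14, 32, 40, 46, 46, 48]
Step 2: The number of values is n = 7.
Step 3: Since n is odd, the median is the middle value at position 4: 40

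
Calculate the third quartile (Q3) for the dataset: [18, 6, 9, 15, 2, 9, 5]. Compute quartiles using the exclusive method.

15

Step 1: Sort the data: [2, 5, 6, 9, 9, 15, 18]
Step 2: n = 7
Step 3: Using the exclusive quartile method:
  Q1 = 5
  Q2 (median) = 9
  Q3 = 15
  IQR = Q3 - Q1 = 15 - 5 = 10
Step 4: Q3 = 15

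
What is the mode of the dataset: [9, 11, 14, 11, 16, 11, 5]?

11

Step 1: Count the frequency of each value:
  5: appears 1 time(s)
  9: appears 1 time(s)
  11: appears 3 time(s)
  14: appears 1 time(s)
  16: appears 1 time(s)
Step 2: The value 11 appears most frequently (3 times).
Step 3: Mode = 11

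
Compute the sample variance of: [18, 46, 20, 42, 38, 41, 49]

152.2381

Step 1: Compute the mean: (18 + 46 + 20 + 42 + 38 + 41 + 49) / 7 = 36.2857
Step 2: Compute squared deviations from the mean:
  (18 - 36.2857)^2 = 334.3673
  (46 - 36.2857)^2 = 94.3673
  (20 - 36.2857)^2 = 265.2245
  (42 - 36.2857)^2 = 32.6531
  (38 - 36.2857)^2 = 2.9388
  (41 - 36.2857)^2 = 22.2245
  (49 - 36.2857)^2 = 161.6531
Step 3: Sum of squared deviations = 913.4286
Step 4: Sample variance = 913.4286 / 6 = 152.2381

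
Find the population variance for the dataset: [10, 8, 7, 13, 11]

4.56

Step 1: Compute the mean: (10 + 8 + 7 + 13 + 11) / 5 = 9.8
Step 2: Compute squared deviations from the mean:
  (10 - 9.8)^2 = 0.04
  (8 - 9.8)^2 = 3.24
  (7 - 9.8)^2 = 7.84
  (13 - 9.8)^2 = 10.24
  (11 - 9.8)^2 = 1.44
Step 3: Sum of squared deviations = 22.8
Step 4: Population variance = 22.8 / 5 = 4.56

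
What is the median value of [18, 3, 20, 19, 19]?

19

Step 1: Sort the data in ascending order: [3, 18, 19, 19, 20]
Step 2: The number of values is n = 5.
Step 3: Since n is odd, the median is the middle value at position 3: 19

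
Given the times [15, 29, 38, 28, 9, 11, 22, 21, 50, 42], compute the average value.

26.5

Step 1: Sum all values: 15 + 29 + 38 + 28 + 9 + 11 + 22 + 21 + 50 + 42 = 265
Step 2: Count the number of values: n = 10
Step 3: Mean = sum / n = 265 / 10 = 26.5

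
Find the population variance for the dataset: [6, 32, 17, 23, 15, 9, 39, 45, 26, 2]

183.04

Step 1: Compute the mean: (6 + 32 + 17 + 23 + 15 + 9 + 39 + 45 + 26 + 2) / 10 = 21.4
Step 2: Compute squared deviations from the mean:
  (6 - 21.4)^2 = 237.16
  (32 - 21.4)^2 = 112.36
  (17 - 21.4)^2 = 19.36
  (23 - 21.4)^2 = 2.56
  (15 - 21.4)^2 = 40.96
  (9 - 21.4)^2 = 153.76
  (39 - 21.4)^2 = 309.76
  (45 - 21.4)^2 = 556.96
  (26 - 21.4)^2 = 21.16
  (2 - 21.4)^2 = 376.36
Step 3: Sum of squared deviations = 1830.4
Step 4: Population variance = 1830.4 / 10 = 183.04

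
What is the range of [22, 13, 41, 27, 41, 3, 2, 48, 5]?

46

Step 1: Identify the maximum value: max = 48
Step 2: Identify the minimum value: min = 2
Step 3: Range = max - min = 48 - 2 = 46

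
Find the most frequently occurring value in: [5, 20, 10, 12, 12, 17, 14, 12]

12

Step 1: Count the frequency of each value:
  5: appears 1 time(s)
  10: appears 1 time(s)
  12: appears 3 time(s)
  14: appears 1 time(s)
  17: appears 1 time(s)
  20: appears 1 time(s)
Step 2: The value 12 appears most frequently (3 times).
Step 3: Mode = 12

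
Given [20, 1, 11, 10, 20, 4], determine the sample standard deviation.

7.8994

Step 1: Compute the mean: 11
Step 2: Sum of squared deviations from the mean: 312
Step 3: Sample variance = 312 / 5 = 62.4
Step 4: Standard deviation = sqrt(62.4) = 7.8994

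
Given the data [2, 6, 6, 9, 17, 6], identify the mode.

6

Step 1: Count the frequency of each value:
  2: appears 1 time(s)
  6: appears 3 time(s)
  9: appears 1 time(s)
  17: appears 1 time(s)
Step 2: The value 6 appears most frequently (3 times).
Step 3: Mode = 6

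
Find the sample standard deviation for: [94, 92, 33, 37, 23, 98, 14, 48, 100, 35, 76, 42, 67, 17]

31.5271

Step 1: Compute the mean: 55.4286
Step 2: Sum of squared deviations from the mean: 12921.4286
Step 3: Sample variance = 12921.4286 / 13 = 993.956
Step 4: Standard deviation = sqrt(993.956) = 31.5271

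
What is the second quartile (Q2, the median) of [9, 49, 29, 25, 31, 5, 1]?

25

Step 1: Sort the data: [1, 5, 9, 25, 29, 31, 49]
Step 2: n = 7
Step 3: Q2 is the median. Since n is odd, it is the middle value at position 4: 25
Step 4: Q2 = 25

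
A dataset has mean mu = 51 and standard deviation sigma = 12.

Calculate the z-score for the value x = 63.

1

Step 1: Recall the z-score formula: z = (x - mu) / sigma
Step 2: Substitute values: z = (63 - 51) / 12
Step 3: z = 12 / 12 = 1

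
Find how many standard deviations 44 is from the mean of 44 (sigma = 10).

0

Step 1: Recall the z-score formula: z = (x - mu) / sigma
Step 2: Substitute values: z = (44 - 44) / 10
Step 3: z = 0 / 10 = 0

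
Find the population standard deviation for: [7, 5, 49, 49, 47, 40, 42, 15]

18.0607

Step 1: Compute the mean: 31.75
Step 2: Sum of squared deviations from the mean: 2609.5
Step 3: Population variance = 2609.5 / 8 = 326.1875
Step 4: Standard deviation = sqrt(326.1875) = 18.0607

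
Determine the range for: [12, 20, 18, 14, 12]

8

Step 1: Identify the maximum value: max = 20
Step 2: Identify the minimum value: min = 12
Step 3: Range = max - min = 20 - 12 = 8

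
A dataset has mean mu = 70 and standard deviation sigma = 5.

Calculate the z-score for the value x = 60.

-2

Step 1: Recall the z-score formula: z = (x - mu) / sigma
Step 2: Substitute values: z = (60 - 70) / 5
Step 3: z = -10 / 5 = -2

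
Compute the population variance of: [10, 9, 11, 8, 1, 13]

14.2222

Step 1: Compute the mean: (10 + 9 + 11 + 8 + 1 + 13) / 6 = 8.6667
Step 2: Compute squared deviations from the mean:
  (10 - 8.6667)^2 = 1.7778
  (9 - 8.6667)^2 = 0.1111
  (11 - 8.6667)^2 = 5.4444
  (8 - 8.6667)^2 = 0.4444
  (1 - 8.6667)^2 = 58.7778
  (13 - 8.6667)^2 = 18.7778
Step 3: Sum of squared deviations = 85.3333
Step 4: Population variance = 85.3333 / 6 = 14.2222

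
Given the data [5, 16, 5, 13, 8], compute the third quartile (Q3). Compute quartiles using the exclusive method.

14.5

Step 1: Sort the data: [5, 5, 8, 13, 16]
Step 2: n = 5
Step 3: Using the exclusive quartile method:
  Q1 = 5
  Q2 (median) = 8
  Q3 = 14.5
  IQR = Q3 - Q1 = 14.5 - 5 = 9.5
Step 4: Q3 = 14.5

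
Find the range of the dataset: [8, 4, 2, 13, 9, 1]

12

Step 1: Identify the maximum value: max = 13
Step 2: Identify the minimum value: min = 1
Step 3: Range = max - min = 13 - 1 = 12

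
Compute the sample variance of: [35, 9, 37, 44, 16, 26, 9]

199.8095

Step 1: Compute the mean: (35 + 9 + 37 + 44 + 16 + 26 + 9) / 7 = 25.1429
Step 2: Compute squared deviations from the mean:
  (35 - 25.1429)^2 = 97.1633
  (9 - 25.1429)^2 = 260.5918
  (37 - 25.1429)^2 = 140.5918
  (44 - 25.1429)^2 = 355.5918
  (16 - 25.1429)^2 = 83.5918
  (26 - 25.1429)^2 = 0.7347
  (9 - 25.1429)^2 = 260.5918
Step 3: Sum of squared deviations = 1198.8571
Step 4: Sample variance = 1198.8571 / 6 = 199.8095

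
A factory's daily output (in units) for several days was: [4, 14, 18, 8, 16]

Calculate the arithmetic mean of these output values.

12

Step 1: Sum all values: 4 + 14 + 18 + 8 + 16 = 60
Step 2: Count the number of values: n = 5
Step 3: Mean = sum / n = 60 / 5 = 12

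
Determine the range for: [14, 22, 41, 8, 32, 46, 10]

38

Step 1: Identify the maximum value: max = 46
Step 2: Identify the minimum value: min = 8
Step 3: Range = max - min = 46 - 8 = 38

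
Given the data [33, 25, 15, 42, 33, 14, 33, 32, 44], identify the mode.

33

Step 1: Count the frequency of each value:
  14: appears 1 time(s)
  15: appears 1 time(s)
  25: appears 1 time(s)
  32: appears 1 time(s)
  33: appears 3 time(s)
  42: appears 1 time(s)
  44: appears 1 time(s)
Step 2: The value 33 appears most frequently (3 times).
Step 3: Mode = 33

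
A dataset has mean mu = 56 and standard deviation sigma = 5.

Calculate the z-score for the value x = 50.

-1.2

Step 1: Recall the z-score formula: z = (x - mu) / sigma
Step 2: Substitute values: z = (50 - 56) / 5
Step 3: z = -6 / 5 = -1.2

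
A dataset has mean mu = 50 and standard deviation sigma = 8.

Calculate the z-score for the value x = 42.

-1

Step 1: Recall the z-score formula: z = (x - mu) / sigma
Step 2: Substitute values: z = (42 - 50) / 8
Step 3: z = -8 / 8 = -1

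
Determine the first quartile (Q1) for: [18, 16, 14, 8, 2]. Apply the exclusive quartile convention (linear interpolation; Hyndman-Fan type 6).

5

Step 1: Sort the data: [2, 8, 14, 16, 18]
Step 2: n = 5
Step 3: Using the exclusive quartile method:
  Q1 = 5
  Q2 (median) = 14
  Q3 = 17
  IQR = Q3 - Q1 = 17 - 5 = 12
Step 4: Q1 = 5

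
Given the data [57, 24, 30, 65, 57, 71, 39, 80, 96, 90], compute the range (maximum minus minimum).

72

Step 1: Identify the maximum value: max = 96
Step 2: Identify the minimum value: min = 24
Step 3: Range = max - min = 96 - 24 = 72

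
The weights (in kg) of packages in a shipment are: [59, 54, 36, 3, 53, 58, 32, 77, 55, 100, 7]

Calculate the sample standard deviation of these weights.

28.2466

Step 1: Compute the mean: 48.5455
Step 2: Sum of squared deviations from the mean: 7978.7273
Step 3: Sample variance = 7978.7273 / 10 = 797.8727
Step 4: Standard deviation = sqrt(797.8727) = 28.2466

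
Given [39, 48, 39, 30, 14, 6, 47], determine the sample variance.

263.8095

Step 1: Compute the mean: (39 + 48 + 39 + 30 + 14 + 6 + 47) / 7 = 31.8571
Step 2: Compute squared deviations from the mean:
  (39 - 31.8571)^2 = 51.0204
  (48 - 31.8571)^2 = 260.5918
  (39 - 31.8571)^2 = 51.0204
  (30 - 31.8571)^2 = 3.449
  (14 - 31.8571)^2 = 318.8776
  (6 - 31.8571)^2 = 668.5918
  (47 - 31.8571)^2 = 229.3061
Step 3: Sum of squared deviations = 1582.8571
Step 4: Sample variance = 1582.8571 / 6 = 263.8095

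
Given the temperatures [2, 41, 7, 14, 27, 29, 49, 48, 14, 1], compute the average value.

23.2

Step 1: Sum all values: 2 + 41 + 7 + 14 + 27 + 29 + 49 + 48 + 14 + 1 = 232
Step 2: Count the number of values: n = 10
Step 3: Mean = sum / n = 232 / 10 = 23.2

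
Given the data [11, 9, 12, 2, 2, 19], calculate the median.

10

Step 1: Sort the data in ascending order: [2, 2, 9, 11, 12, 19]
Step 2: The number of values is n = 6.
Step 3: Since n is even, the median is the average of positions 3 and 4:
  Median = (9 + 11) / 2 = 10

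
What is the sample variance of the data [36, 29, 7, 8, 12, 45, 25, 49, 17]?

244.75

Step 1: Compute the mean: (36 + 29 + 7 + 8 + 12 + 45 + 25 + 49 + 17) / 9 = 25.3333
Step 2: Compute squared deviations from the mean:
  (36 - 25.3333)^2 = 113.7778
  (29 - 25.3333)^2 = 13.4444
  (7 - 25.3333)^2 = 336.1111
  (8 - 25.3333)^2 = 300.4444
  (12 - 25.3333)^2 = 177.7778
  (45 - 25.3333)^2 = 386.7778
  (25 - 25.3333)^2 = 0.1111
  (49 - 25.3333)^2 = 560.1111
  (17 - 25.3333)^2 = 69.4444
Step 3: Sum of squared deviations = 1958
Step 4: Sample variance = 1958 / 8 = 244.75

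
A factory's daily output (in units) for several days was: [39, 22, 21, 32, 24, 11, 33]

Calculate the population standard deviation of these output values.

8.652

Step 1: Compute the mean: 26
Step 2: Sum of squared deviations from the mean: 524
Step 3: Population variance = 524 / 7 = 74.8571
Step 4: Standard deviation = sqrt(74.8571) = 8.652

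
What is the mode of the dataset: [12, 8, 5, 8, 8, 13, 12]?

8

Step 1: Count the frequency of each value:
  5: appears 1 time(s)
  8: appears 3 time(s)
  12: appears 2 time(s)
  13: appears 1 time(s)
Step 2: The value 8 appears most frequently (3 times).
Step 3: Mode = 8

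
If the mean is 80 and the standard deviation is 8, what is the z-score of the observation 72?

-1

Step 1: Recall the z-score formula: z = (x - mu) / sigma
Step 2: Substitute values: z = (72 - 80) / 8
Step 3: z = -8 / 8 = -1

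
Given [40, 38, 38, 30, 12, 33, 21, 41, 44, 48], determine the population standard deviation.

10.3947

Step 1: Compute the mean: 34.5
Step 2: Sum of squared deviations from the mean: 1080.5
Step 3: Population variance = 1080.5 / 10 = 108.05
Step 4: Standard deviation = sqrt(108.05) = 10.3947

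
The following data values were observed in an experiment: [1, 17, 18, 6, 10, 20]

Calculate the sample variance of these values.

57.2

Step 1: Compute the mean: (1 + 17 + 18 + 6 + 10 + 20) / 6 = 12
Step 2: Compute squared deviations from the mean:
  (1 - 12)^2 = 121
  (17 - 12)^2 = 25
  (18 - 12)^2 = 36
  (6 - 12)^2 = 36
  (10 - 12)^2 = 4
  (20 - 12)^2 = 64
Step 3: Sum of squared deviations = 286
Step 4: Sample variance = 286 / 5 = 57.2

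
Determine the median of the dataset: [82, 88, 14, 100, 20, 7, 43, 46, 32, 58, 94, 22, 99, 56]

51

Step 1: Sort the data in ascending order: [7, 14, 20, 22, 32, 43, 46, 56, 58, 82, 88, 94, 99, 100]
Step 2: The number of values is n = 14.
Step 3: Since n is even, the median is the average of positions 7 and 8:
  Median = (46 + 56) / 2 = 51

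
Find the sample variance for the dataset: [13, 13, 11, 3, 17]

26.8

Step 1: Compute the mean: (13 + 13 + 11 + 3 + 17) / 5 = 11.4
Step 2: Compute squared deviations from the mean:
  (13 - 11.4)^2 = 2.56
  (13 - 11.4)^2 = 2.56
  (11 - 11.4)^2 = 0.16
  (3 - 11.4)^2 = 70.56
  (17 - 11.4)^2 = 31.36
Step 3: Sum of squared deviations = 107.2
Step 4: Sample variance = 107.2 / 4 = 26.8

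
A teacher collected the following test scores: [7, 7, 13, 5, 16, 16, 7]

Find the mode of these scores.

7

Step 1: Count the frequency of each value:
  5: appears 1 time(s)
  7: appears 3 time(s)
  13: appears 1 time(s)
  16: appears 2 time(s)
Step 2: The value 7 appears most frequently (3 times).
Step 3: Mode = 7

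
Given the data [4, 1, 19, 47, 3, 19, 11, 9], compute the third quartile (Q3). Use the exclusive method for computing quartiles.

19

Step 1: Sort the data: [1, 3, 4, 9, 11, 19, 19, 47]
Step 2: n = 8
Step 3: Using the exclusive quartile method:
  Q1 = 3.25
  Q2 (median) = 10
  Q3 = 19
  IQR = Q3 - Q1 = 19 - 3.25 = 15.75
Step 4: Q3 = 19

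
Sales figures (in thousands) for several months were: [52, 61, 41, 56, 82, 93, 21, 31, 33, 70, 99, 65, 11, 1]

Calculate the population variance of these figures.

823.9796

Step 1: Compute the mean: (52 + 61 + 41 + 56 + 82 + 93 + 21 + 31 + 33 + 70 + 99 + 65 + 11 + 1) / 14 = 51.1429
Step 2: Compute squared deviations from the mean:
  (52 - 51.1429)^2 = 0.7347
  (61 - 51.1429)^2 = 97.1633
  (41 - 51.1429)^2 = 102.8776
  (56 - 51.1429)^2 = 23.5918
  (82 - 51.1429)^2 = 952.1633
  (93 - 51.1429)^2 = 1752.0204
  (21 - 51.1429)^2 = 908.5918
  (31 - 51.1429)^2 = 405.7347
  (33 - 51.1429)^2 = 329.1633
  (70 - 51.1429)^2 = 355.5918
  (99 - 51.1429)^2 = 2290.3061
  (65 - 51.1429)^2 = 192.0204
  (11 - 51.1429)^2 = 1611.449
  (1 - 51.1429)^2 = 2514.3061
Step 3: Sum of squared deviations = 11535.7143
Step 4: Population variance = 11535.7143 / 14 = 823.9796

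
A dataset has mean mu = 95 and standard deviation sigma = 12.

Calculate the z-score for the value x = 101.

0.5

Step 1: Recall the z-score formula: z = (x - mu) / sigma
Step 2: Substitute values: z = (101 - 95) / 12
Step 3: z = 6 / 12 = 0.5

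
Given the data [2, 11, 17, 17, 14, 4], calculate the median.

12.5

Step 1: Sort the data in ascending order: [2, 4, 11, 14, 17, 17]
Step 2: The number of values is n = 6.
Step 3: Since n is even, the median is the average of positions 3 and 4:
  Median = (11 + 14) / 2 = 12.5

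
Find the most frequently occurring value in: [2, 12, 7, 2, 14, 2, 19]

2

Step 1: Count the frequency of each value:
  2: appears 3 time(s)
  7: appears 1 time(s)
  12: appears 1 time(s)
  14: appears 1 time(s)
  19: appears 1 time(s)
Step 2: The value 2 appears most frequently (3 times).
Step 3: Mode = 2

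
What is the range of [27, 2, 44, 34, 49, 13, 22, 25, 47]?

47

Step 1: Identify the maximum value: max = 49
Step 2: Identify the minimum value: min = 2
Step 3: Range = max - min = 49 - 2 = 47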